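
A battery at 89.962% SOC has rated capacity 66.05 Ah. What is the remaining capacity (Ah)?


remaining = SOC / 100 * total = 89.962 / 100 * 66.05 = 59.42 Ah

59.42 Ah


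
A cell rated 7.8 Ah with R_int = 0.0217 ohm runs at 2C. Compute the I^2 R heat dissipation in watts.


Step 1: I = C_rate * capacity = 2 * 7.8 = 15.6 A
Step 2: Q = I^2 * R = 15.6^2 * 0.0217 = 243.36 * 0.0217 = 5.281 W

5.281 W


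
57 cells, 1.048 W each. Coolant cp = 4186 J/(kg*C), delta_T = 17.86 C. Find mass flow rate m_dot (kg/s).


Q_total = 57 * 1.048 = 59.736 W
m_dot = Q_total / (cp * dT) = 59.736 / (4186 * 17.86) = 7.990e-04 kg/s

7.990e-04 kg/s


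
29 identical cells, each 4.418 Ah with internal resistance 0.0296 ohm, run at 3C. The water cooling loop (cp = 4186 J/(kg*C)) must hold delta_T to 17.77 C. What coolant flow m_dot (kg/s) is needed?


Step 1: I = 3 * 4.418 = 13.254 A
Step 2: Q_cell = I^2 * R = 13.254^2 * 0.0296 = 5.1998 W
Step 3: Q_total = 29 * 5.1998 = 150.79 W
Step 4: m_dot = Q_total / (cp * dT) = 150.79 / (4186 * 17.77) = 0.002027 kg/s

0.002027 kg/s


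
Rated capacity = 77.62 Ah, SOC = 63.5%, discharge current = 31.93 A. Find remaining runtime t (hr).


Step 1: remaining = SOC/100 * C_total = 63.5/100 * 77.62 = 49.289 Ah
Step 2: t = remaining / I = 49.289 / 31.93 = 1.544 hr

1.544 hr


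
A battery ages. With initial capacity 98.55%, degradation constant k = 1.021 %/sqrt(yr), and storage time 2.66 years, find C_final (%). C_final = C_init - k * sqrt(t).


Step 1: sqrt(2.66 yr) = 1.631
Step 2: drop = 1.021 * 1.631 = 1.6653
Step 3: C_final = 98.55 - 1.6653 = 96.88%

96.88%


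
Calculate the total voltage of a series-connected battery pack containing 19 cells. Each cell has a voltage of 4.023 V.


With 19 cells in series at 4.023 V each, V_pack = 76.437 V

76.437 V


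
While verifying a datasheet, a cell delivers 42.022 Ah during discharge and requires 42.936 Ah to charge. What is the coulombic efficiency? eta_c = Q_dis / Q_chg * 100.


eta_c = Q_dis / Q_chg * 100 = 42.022 / 42.936 * 100 = 97.87%

97.87%


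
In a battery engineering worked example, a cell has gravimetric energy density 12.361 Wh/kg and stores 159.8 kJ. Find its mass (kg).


Convert: E = 159.8 kJ = 44.389 Wh
m = E / ED = 44.389 / 12.361 = 3.591 kg

3.591 kg


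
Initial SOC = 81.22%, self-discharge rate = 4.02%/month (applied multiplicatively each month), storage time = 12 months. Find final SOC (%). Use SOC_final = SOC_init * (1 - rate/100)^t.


Monthly retention factor = 1 - 4.02/100 = 0.9598
Over 12 months: factor^12 = 0.61118
SOC_final = 81.22 * 0.61118 = 49.64%

49.64%


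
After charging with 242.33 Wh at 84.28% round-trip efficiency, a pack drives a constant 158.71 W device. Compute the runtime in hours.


Step 1: E_discharge = eta/100 * E_charge = 84.28/100 * 242.33 = 204.24 Wh
Step 2: t = E_discharge / P = 204.24 / 158.71 = 1.287 hr

1.287 hr


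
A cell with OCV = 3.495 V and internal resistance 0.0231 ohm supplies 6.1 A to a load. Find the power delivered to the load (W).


Step 1: V_terminal = OCV - I*R = 3.495 - 6.1 * 0.0231 = 3.3541 V
Step 2: P_out = V_terminal * I = 3.3541 * 6.1 = 20.46 W

20.46 W


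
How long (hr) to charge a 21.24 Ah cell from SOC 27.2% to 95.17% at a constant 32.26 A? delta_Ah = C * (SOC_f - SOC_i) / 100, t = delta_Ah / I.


Step 1: dSOC = 95.17% - 27.2% = 67.97%
Step 2: delta_Ah = 21.24 * 67.97 / 100 = 14.437 Ah
Step 3: t = 14.437 / 32.26 = 0.4475 hr

0.4475 hr


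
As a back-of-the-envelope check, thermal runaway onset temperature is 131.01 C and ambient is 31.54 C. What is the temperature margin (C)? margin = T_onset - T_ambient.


margin = T_onset - T_ambient = 131.01 - 31.54 = 99.47 C

99.47 C


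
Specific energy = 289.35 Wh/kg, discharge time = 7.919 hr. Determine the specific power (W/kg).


P_specific = E / t = 289.35 / 7.919 = 36.54 W/kg

36.54 W/kg


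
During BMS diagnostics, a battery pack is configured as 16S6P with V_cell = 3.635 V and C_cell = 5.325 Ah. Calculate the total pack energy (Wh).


E = Ns * Vcell * Np * Ccell = 16 * 3.635 * 6 * 5.325 = 1858 Wh

1858 Wh


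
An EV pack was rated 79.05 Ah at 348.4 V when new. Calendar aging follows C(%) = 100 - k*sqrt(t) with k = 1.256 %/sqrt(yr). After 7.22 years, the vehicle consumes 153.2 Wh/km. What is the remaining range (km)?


Step 1: capacity retention = 100 - 1.256 * sqrt(7.22) = 100 - 1.256 * 2.687 = 96.625%
Step 2: C_now = 79.05 * 96.625/100 = 76.382 Ah
Step 3: E_pack = V * C_now = 348.4 * 76.382 = 26611 Wh
Step 4: range = E_pack / consumption = 26611 / 153.2 = 173.7 km

173.7 km


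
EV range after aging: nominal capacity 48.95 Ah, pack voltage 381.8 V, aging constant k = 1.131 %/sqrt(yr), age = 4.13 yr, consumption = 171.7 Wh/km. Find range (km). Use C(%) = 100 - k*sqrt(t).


Step 1: capacity retention = 100 - 1.131 * sqrt(4.13) = 100 - 1.131 * 2.0322 = 97.702%
Step 2: C_now = 48.95 * 97.702/100 = 47.825 Ah
Step 3: E_pack = V * C_now = 381.8 * 47.825 = 18260 Wh
Step 4: range = E_pack / consumption = 18260 / 171.7 = 106.3 km

106.3 km


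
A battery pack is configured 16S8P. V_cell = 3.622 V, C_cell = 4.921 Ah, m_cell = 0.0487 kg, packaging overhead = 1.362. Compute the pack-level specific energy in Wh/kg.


Step 1: V_pack = 16 * 3.622 = 57.952 V
Step 2: C_pack = 8 * 4.921 = 39.368 Ah
Step 3: E_pack = V_pack * C_pack = 57.952 * 39.368 = 2281.5 Wh
Step 4: m_pack = 16 * 8 * 0.0487 * 1.362 = 8.4902 kg
Step 5: ED = E_pack / m_pack = 2281.5 / 8.4902 = 268.7 Wh/kg

268.7 Wh/kg


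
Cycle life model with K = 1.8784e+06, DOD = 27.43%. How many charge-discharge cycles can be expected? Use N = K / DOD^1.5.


Step 1: DOD^1.5 = 27.43^1.5 = 143.66
Step 2: N = 1.8784e+06 / 143.66 = 13080 cycles

13080 cycles


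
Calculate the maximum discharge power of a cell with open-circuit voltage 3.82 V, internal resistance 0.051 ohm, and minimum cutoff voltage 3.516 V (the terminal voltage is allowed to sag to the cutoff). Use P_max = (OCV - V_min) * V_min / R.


P_max = (OCV - V_min) * V_min / R = (3.82 - 3.516) * 3.516 / 0.051 = 0.304 * 3.516 / 0.051 = 20.96 W

20.96 W


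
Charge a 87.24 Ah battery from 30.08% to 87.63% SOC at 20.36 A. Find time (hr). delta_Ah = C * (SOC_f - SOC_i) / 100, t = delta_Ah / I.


delta_Ah = 87.24 * (87.63 - 30.08) / 100 = 50.207 Ah
t = delta_Ah / I = 50.207 / 20.36 = 2.466 hr

2.466 hr


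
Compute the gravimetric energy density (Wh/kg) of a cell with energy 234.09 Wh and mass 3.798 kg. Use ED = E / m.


Specific energy = 234.09 Wh / 3.798 kg = 61.64 Wh/kg

61.64 Wh/kg


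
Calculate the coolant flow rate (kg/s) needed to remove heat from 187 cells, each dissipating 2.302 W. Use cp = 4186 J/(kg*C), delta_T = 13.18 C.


Step 1: Total heat Q = 187 * 2.302 W = 430.47 W
Step 2: denom = cp * dT = 4186 * 13.18 = 55171
Step 3: m_dot = 430.47 / 55171 = 0.007802 kg/s

0.007802 kg/s


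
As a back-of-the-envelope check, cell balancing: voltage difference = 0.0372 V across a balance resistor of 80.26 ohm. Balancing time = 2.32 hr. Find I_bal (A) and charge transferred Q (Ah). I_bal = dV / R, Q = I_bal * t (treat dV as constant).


First, Ohm's law: I_bal = 0.0372 V / 80.26 ohm = 4.6349e-04 A
Then Q = I * t = 4.6349e-04 A * 2.32 hr = 0.001075 Ah

I=4.6349e-04 A, Q=0.001075 Ah


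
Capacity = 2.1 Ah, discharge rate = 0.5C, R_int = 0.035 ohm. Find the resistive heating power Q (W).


Step 1: I = C_rate * capacity = 0.5 * 2.1 = 1.05 A
Step 2: Q = I^2 * R = 1.05^2 * 0.035 = 1.1025 * 0.035 = 0.03859 W

0.03859 W


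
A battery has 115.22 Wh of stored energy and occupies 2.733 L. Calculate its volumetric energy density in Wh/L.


Volumetric ED = 115.22 Wh / 2.733 L = 42.16 Wh/L

42.16 Wh/L


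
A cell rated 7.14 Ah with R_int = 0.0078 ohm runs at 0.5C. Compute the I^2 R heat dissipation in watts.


Step 1: I = C_rate * capacity = 0.5 * 7.14 = 3.57 A
Step 2: Q = I^2 * R = 3.57^2 * 0.0078 = 12.745 * 0.0078 = 0.09941 W

0.09941 W


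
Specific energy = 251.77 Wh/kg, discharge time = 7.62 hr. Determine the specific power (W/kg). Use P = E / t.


Specific power = 251.77 Wh/kg / 7.62 hr = 33.04 W/kg

33.04 W/kg


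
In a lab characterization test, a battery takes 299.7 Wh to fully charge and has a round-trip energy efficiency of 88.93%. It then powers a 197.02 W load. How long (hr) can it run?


Step 1: E_discharge = eta/100 * E_charge = 88.93/100 * 299.7 = 266.52 Wh
Step 2: t = E_discharge / P = 266.52 / 197.02 = 1.353 hr

1.353 hr


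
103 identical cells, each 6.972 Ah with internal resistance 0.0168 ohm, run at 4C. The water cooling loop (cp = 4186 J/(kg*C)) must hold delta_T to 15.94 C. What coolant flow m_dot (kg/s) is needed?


Step 1: I = 4 * 6.972 = 27.888 A
Step 2: Q_cell = I^2 * R = 27.888^2 * 0.0168 = 13.066 W
Step 3: Q_total = 103 * 13.066 = 1345.8 W
Step 4: m_dot = Q_total / (cp * dT) = 1345.8 / (4186 * 15.94) = 0.02017 kg/s

0.02017 kg/s


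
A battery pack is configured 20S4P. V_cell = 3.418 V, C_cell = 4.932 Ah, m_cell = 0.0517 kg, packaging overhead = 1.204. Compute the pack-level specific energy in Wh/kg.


Step 1: V_pack = 20 * 3.418 = 68.36 V
Step 2: C_pack = 4 * 4.932 = 19.728 Ah
Step 3: E_pack = V_pack * C_pack = 68.36 * 19.728 = 1348.6 Wh
Step 4: m_pack = 20 * 4 * 0.0517 * 1.204 = 4.9797 kg
Step 5: ED = E_pack / m_pack = 1348.6 / 4.9797 = 270.8 Wh/kg

270.8 Wh/kg


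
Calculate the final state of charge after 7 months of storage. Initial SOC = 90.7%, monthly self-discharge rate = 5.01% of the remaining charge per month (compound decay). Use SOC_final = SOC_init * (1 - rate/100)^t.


Monthly retention factor = 1 - 5.01/100 = 0.9499
Over 7 months: factor^7 = 0.69782
SOC_final = 90.7 * 0.69782 = 63.29%

63.29%


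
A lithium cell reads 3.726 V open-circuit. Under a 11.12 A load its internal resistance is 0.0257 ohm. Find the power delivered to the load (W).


Step 1: V_terminal = OCV - I*R = 3.726 - 11.12 * 0.0257 = 3.4402 V
Step 2: P_out = V_terminal * I = 3.4402 * 11.12 = 38.26 W

38.26 W


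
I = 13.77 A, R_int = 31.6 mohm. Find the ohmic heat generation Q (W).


Convert: R = 31.6 mohm = 0.0316 ohm
I^2 = 189.61
Q = 189.61 * 0.0316 = 5.992 W

5.992 W


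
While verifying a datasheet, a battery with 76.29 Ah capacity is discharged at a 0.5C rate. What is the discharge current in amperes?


At 0.5C: I = 0.5 * 76.29 Ah = 38.145 A

38.145 A


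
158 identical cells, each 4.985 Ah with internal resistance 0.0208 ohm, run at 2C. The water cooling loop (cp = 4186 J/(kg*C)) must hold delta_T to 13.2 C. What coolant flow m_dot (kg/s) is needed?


Step 1: I = 2 * 4.985 = 9.97 A
Step 2: Q_cell = I^2 * R = 9.97^2 * 0.0208 = 2.0675 W
Step 3: Q_total = 158 * 2.0675 = 326.67 W
Step 4: m_dot = Q_total / (cp * dT) = 326.67 / (4186 * 13.2) = 0.005912 kg/s

0.005912 kg/s


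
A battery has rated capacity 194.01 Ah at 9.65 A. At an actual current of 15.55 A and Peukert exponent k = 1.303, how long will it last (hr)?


t_rated = C / I_rated = 194.01 / 9.65 = 20.105 hr
(I_rated/I)^k = (0.62058)^1.303 = 0.53705
t = t_rated * (I_rated/I)^k = 20.105 * 0.53705 = 10.80 hr

10.80 hr


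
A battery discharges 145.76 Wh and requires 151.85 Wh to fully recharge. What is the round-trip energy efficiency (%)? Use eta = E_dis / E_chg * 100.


Round-trip efficiency = 145.76/151.85 * 100% = 95.99%

95.99%


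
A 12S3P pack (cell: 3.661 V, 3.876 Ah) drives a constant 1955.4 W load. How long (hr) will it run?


Step 1: E_pack = Ns * V_cell * Np * C_cell = 12 * 3.661 * 3 * 3.876 = 510.84 Wh
Step 2: t = E_pack / P = 510.84 / 1955.4 = 0.2612 hr

0.2612 hr


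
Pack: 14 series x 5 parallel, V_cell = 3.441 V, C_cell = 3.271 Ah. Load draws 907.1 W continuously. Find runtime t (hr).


Step 1: E_pack = Ns * V_cell * Np * C_cell = 14 * 3.441 * 5 * 3.271 = 787.89 Wh
Step 2: t = E_pack / P = 787.89 / 907.1 = 0.8686 hr

0.8686 hr


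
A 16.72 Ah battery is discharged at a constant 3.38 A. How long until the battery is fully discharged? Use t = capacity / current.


Runtime = 16.72 Ah / 3.38 A = 4.947 hr

4.947 hr


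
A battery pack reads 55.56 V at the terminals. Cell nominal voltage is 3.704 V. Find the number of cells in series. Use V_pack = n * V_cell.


Rearranging: n = V_pack / V_cell = 55.56 / 3.704 = 15 cells

15


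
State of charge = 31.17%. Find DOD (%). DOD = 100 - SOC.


DOD = 100 - SOC = 100 - 31.17 = 68.83%

68.83%


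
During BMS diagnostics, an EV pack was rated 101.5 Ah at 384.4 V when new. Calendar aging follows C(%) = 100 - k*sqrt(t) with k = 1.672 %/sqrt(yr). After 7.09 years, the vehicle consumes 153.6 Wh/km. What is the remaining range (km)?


Step 1: capacity retention = 100 - 1.672 * sqrt(7.09) = 100 - 1.672 * 2.6627 = 95.548%
Step 2: C_now = 101.5 * 95.548/100 = 96.981 Ah
Step 3: E_pack = V * C_now = 384.4 * 96.981 = 37279 Wh
Step 4: range = E_pack / consumption = 37279 / 153.6 = 242.7 km

242.7 km


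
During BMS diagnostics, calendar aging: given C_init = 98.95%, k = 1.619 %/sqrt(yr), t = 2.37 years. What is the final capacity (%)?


Step 1: sqrt(2.37 yr) = 1.5395
Step 2: drop = 1.619 * 1.5395 = 2.4925
Step 3: C_final = 98.95 - 2.4925 = 96.46%

96.46%


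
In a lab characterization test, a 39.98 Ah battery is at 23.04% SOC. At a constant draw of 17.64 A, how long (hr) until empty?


Step 1: remaining = SOC/100 * C_total = 23.04/100 * 39.98 = 9.2114 Ah
Step 2: t = remaining / I = 9.2114 / 17.64 = 0.5222 hr

0.5222 hr


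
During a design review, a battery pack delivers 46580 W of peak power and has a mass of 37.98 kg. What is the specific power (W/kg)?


Specific power = 46580 W / 37.98 kg = 1226 W/kg

1226 W/kg


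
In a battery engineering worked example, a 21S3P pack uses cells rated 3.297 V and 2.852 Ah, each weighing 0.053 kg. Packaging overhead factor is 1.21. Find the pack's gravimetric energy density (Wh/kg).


Step 1: V_pack = 21 * 3.297 = 69.237 V
Step 2: C_pack = 3 * 2.852 = 8.556 Ah
Step 3: E_pack = V_pack * C_pack = 69.237 * 8.556 = 592.39 Wh
Step 4: m_pack = 21 * 3 * 0.053 * 1.21 = 4.0402 kg
Step 5: ED = E_pack / m_pack = 592.39 / 4.0402 = 146.6 Wh/kg

146.6 Wh/kg


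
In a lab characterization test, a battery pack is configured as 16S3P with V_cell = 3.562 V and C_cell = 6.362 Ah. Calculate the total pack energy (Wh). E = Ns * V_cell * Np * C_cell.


E = Ns * Vcell * Np * Ccell = 16 * 3.562 * 3 * 6.362 = 1088 Wh

1088 Wh


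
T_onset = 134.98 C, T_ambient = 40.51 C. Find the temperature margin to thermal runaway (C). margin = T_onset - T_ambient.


margin = T_onset - T_ambient = 134.98 - 40.51 = 94.47 C

94.47 C


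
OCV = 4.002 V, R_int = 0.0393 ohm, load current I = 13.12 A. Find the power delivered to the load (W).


Step 1: V_terminal = OCV - I*R = 4.002 - 13.12 * 0.0393 = 3.4864 V
Step 2: P_out = V_terminal * I = 3.4864 * 13.12 = 45.74 W

45.74 W


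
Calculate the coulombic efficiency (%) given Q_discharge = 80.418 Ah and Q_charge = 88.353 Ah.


eta_c = Q_dis / Q_chg * 100 = 80.418 / 88.353 * 100 = 91.02%

91.02%


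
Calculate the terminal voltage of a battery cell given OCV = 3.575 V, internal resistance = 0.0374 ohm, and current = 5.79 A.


IR drop = 5.79 * 0.0374 = 0.21655 V
V = 3.575 - 0.21655 = 3.358 V

3.358 V


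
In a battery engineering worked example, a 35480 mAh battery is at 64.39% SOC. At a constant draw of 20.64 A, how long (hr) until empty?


Convert: C_total = 35480 mAh = 35.48 Ah
Step 1: remaining = SOC/100 * C_total = 64.39/100 * 35.48 = 22.846 Ah
Step 2: t = remaining / I = 22.846 / 20.64 = 1.107 hr

1.107 hr


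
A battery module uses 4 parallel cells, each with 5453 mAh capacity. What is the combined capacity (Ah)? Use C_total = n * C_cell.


Convert: C_cell = 5453 mAh = 5.453 Ah
C_total = 4 * 5.453 = 21.812 Ah

21.812 Ah


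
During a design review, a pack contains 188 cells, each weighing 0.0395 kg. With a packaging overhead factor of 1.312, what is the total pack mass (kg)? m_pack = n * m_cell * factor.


m_pack = n * m_cell * overhead = 188 * 0.0395 * 1.312 = 9.743 kg

9.743 kg


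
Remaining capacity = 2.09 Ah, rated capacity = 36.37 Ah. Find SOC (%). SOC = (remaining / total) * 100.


SOC = (remaining / total) * 100 = (2.09 / 36.37) * 100 = 5.746%

5.746%


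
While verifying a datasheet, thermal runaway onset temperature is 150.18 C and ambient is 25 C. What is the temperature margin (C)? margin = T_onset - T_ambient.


Safety margin = 150.18 C - 25 C = 125.18 C

125.18 C


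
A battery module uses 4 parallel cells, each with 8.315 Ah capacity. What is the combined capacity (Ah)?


C_total = 4 * 8.315 = 33.26 Ah

33.26 Ah


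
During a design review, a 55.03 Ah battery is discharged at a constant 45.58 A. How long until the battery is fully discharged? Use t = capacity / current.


t = capacity / current = 55.03 / 45.58 = 1.207 hr

1.207 hr


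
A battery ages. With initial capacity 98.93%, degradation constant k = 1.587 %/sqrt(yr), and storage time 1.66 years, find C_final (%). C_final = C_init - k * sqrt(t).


Step 1: sqrt(1.66 yr) = 1.2884
Step 2: drop = 1.587 * 1.2884 = 2.0447
Step 3: C_final = 98.93 - 2.0447 = 96.89%

96.89%


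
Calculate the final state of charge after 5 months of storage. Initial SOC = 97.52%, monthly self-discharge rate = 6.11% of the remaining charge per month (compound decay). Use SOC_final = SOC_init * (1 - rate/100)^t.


decay = (1 - 6.11/100)^5 = 0.72962
SOC_final = 97.52 * 0.72962 = 71.15%

71.15%


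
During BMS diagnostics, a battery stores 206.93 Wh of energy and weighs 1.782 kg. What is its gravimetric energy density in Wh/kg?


ED = E / m = 206.93 / 1.782 = 116.1 Wh/kg

116.1 Wh/kg


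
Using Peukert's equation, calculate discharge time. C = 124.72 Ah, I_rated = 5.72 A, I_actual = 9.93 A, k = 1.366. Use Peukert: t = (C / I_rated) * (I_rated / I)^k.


Step 1: t_rated = C / I_rated = 124.72 / 5.72 = 21.804 hr
Step 2: ratio = 5.72 / 9.93 = 0.57603
Step 3: ratio^k = 0.57603^1.366 = 0.47073
Step 4: t = t_rated * ratio^k = 21.804 * 0.47073 = 10.26 hr

10.26 hr


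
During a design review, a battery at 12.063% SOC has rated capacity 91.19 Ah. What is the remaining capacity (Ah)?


remaining = SOC / 100 * total = 12.063 / 100 * 91.19 = 11.00 Ah

11.00 Ah


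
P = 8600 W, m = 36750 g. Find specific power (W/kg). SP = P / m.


Convert: m = 36750 g = 36.75 kg
SP = P / m = 8600 / 36.75 = 234.0 W/kg

234.0 W/kg


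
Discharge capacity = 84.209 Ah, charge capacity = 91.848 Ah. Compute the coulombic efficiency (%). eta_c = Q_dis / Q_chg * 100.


Coulombic efficiency = 84.209/91.848 * 100% = 91.68%

91.68%


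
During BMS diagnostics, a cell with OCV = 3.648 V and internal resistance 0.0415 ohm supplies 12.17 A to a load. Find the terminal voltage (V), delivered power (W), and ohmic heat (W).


Step 1: V_terminal = OCV - I*R = 3.648 - 12.17 * 0.0415 = 3.1429 V
Step 2: P_out = V_terminal * I = 3.1429 * 12.17 = 38.25 W
Step 3: Q = I^2 * R = 12.17^2 * 0.0415 = 6.147 W

V=3.1429 V, P=38.25 W, Q=6.147 W


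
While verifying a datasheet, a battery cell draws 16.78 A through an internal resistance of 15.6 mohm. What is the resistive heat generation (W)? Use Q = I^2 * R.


Convert: R = 15.6 mohm = 0.0156 ohm
Q = I^2 * R = 16.78^2 * 0.0156 = 4.392 W

4.392 W


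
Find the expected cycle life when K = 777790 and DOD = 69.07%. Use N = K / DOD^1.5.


DOD^1.5 = 574.03
N = K / DOD^1.5 = 777790 / 574.03 = 1355

1355 cycles


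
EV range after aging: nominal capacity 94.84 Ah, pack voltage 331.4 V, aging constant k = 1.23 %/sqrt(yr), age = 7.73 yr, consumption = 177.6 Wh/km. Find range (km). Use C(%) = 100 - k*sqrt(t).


Step 1: capacity retention = 100 - 1.23 * sqrt(7.73) = 100 - 1.23 * 2.7803 = 96.58%
Step 2: C_now = 94.84 * 96.58/100 = 91.596 Ah
Step 3: E_pack = V * C_now = 331.4 * 91.596 = 30355 Wh
Step 4: range = E_pack / consumption = 30355 / 177.6 = 170.9 km

170.9 km


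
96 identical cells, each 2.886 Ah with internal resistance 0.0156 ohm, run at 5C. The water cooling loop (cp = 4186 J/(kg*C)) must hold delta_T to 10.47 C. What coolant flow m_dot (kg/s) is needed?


Step 1: I = 5 * 2.886 = 14.43 A
Step 2: Q_cell = I^2 * R = 14.43^2 * 0.0156 = 3.2483 W
Step 3: Q_total = 96 * 3.2483 = 311.84 W
Step 4: m_dot = Q_total / (cp * dT) = 311.84 / (4186 * 10.47) = 0.007115 kg/s

0.007115 kg/s


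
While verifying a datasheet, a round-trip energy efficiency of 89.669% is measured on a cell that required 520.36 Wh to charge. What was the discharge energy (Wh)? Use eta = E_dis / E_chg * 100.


E_dis = eta/100 * E_chg = 89.669/100 * 520.36 = 466.6 Wh

466.6 Wh


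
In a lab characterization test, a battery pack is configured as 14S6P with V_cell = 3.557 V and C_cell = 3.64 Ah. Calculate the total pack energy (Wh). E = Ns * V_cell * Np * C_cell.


V_pack = 14 * 3.557 = 49.798 V
C_pack = 6 * 3.64 = 21.84 Ah
E = V_pack * C_pack = 49.798 * 21.84 = 1088 Wh

1088 Wh


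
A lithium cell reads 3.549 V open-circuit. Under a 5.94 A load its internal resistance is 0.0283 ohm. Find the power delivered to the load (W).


Step 1: V_terminal = OCV - I*R = 3.549 - 5.94 * 0.0283 = 3.3809 V
Step 2: P_out = V_terminal * I = 3.3809 * 5.94 = 20.08 W

20.08 W


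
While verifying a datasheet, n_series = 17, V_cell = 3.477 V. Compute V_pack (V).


With 17 cells in series at 3.477 V each, V_pack = 59.109 V

59.109 V


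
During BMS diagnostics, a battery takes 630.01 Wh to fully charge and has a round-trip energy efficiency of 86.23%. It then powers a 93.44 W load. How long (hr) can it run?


Step 1: E_discharge = eta/100 * E_charge = 86.23/100 * 630.01 = 543.26 Wh
Step 2: t = E_discharge / P = 543.26 / 93.44 = 5.814 hr

5.814 hr


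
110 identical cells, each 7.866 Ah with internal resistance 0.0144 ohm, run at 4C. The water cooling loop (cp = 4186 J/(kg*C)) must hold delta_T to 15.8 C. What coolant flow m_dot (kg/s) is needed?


Step 1: I = 4 * 7.866 = 31.464 A
Step 2: Q_cell = I^2 * R = 31.464^2 * 0.0144 = 14.256 W
Step 3: Q_total = 110 * 14.256 = 1568.2 W
Step 4: m_dot = Q_total / (cp * dT) = 1568.2 / (4186 * 15.8) = 0.02371 kg/s

0.02371 kg/s


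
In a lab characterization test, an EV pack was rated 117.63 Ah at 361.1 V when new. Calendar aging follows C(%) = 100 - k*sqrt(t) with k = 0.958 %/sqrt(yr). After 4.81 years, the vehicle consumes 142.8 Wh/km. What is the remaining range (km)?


Step 1: capacity retention = 100 - 0.958 * sqrt(4.81) = 100 - 0.958 * 2.1932 = 97.899%
Step 2: C_now = 117.63 * 97.899/100 = 115.16 Ah
Step 3: E_pack = V * C_now = 361.1 * 115.16 = 41584 Wh
Step 4: range = E_pack / consumption = 41584 / 142.8 = 291.2 km

291.2 km


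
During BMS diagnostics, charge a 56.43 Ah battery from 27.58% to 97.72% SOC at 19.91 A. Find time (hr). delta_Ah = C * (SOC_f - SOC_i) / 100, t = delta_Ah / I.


Step 1: dSOC = 97.72% - 27.58% = 70.14%
Step 2: delta_Ah = 56.43 * 70.14 / 100 = 39.58 Ah
Step 3: t = 39.58 / 19.91 = 1.988 hr

1.988 hr


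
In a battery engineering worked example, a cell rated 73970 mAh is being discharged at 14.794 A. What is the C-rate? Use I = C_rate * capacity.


Convert: capacity = 73970 mAh = 73.97 Ah
Rearranging: C_rate = 14.794 / 73.97 = 0.2C

0.2C


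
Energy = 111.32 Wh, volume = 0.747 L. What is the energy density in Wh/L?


Volumetric ED = 111.32 Wh / 0.747 L = 149.0 Wh/L

149.0 Wh/L


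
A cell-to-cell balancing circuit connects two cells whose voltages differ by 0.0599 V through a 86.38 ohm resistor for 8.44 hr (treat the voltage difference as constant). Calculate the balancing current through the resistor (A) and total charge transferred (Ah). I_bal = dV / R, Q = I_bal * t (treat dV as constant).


First, Ohm's law: I_bal = 0.0599 V / 86.38 ohm = 6.9345e-04 A
Then Q = I * t = 6.9345e-04 A * 8.44 hr = 0.005853 Ah

I=6.9345e-04 A, Q=0.005853 Ah


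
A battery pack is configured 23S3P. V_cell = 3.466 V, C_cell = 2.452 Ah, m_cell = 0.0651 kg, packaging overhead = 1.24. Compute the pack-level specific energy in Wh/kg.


Step 1: V_pack = 23 * 3.466 = 79.718 V
Step 2: C_pack = 3 * 2.452 = 7.356 Ah
Step 3: E_pack = V_pack * C_pack = 79.718 * 7.356 = 586.41 Wh
Step 4: m_pack = 23 * 3 * 0.0651 * 1.24 = 5.57 kg
Step 5: ED = E_pack / m_pack = 586.41 / 5.57 = 105.3 Wh/kg

105.3 Wh/kg


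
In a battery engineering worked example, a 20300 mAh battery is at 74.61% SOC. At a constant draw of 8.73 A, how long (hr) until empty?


Convert: C_total = 20300 mAh = 20.3 Ah
Step 1: remaining = SOC/100 * C_total = 74.61/100 * 20.3 = 15.146 Ah
Step 2: t = remaining / I = 15.146 / 8.73 = 1.735 hr

1.735 hr


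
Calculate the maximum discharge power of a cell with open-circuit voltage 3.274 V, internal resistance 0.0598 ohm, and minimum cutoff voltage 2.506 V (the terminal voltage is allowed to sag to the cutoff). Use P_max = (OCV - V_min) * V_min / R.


dV = OCV - V_min = 0.768 V (so I_max = dV / R)
P_max = dV * V_min / R = 0.768 * 2.506 / 0.0598 = 32.18 W

32.18 W


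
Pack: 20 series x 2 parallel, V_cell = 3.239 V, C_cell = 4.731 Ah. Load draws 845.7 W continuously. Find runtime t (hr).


Step 1: E_pack = Ns * V_cell * Np * C_cell = 20 * 3.239 * 2 * 4.731 = 612.95 Wh
Step 2: t = E_pack / P = 612.95 / 845.7 = 0.7248 hr

0.7248 hr


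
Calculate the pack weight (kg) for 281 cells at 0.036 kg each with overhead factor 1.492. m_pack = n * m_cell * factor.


m_pack = n * m_cell * overhead = 281 * 0.036 * 1.492 = 15.09 kg

15.09 kg


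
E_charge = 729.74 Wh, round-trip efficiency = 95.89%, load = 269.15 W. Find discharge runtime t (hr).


Step 1: E_discharge = eta/100 * E_charge = 95.89/100 * 729.74 = 699.75 Wh
Step 2: t = E_discharge / P = 699.75 / 269.15 = 2.600 hr

2.600 hr


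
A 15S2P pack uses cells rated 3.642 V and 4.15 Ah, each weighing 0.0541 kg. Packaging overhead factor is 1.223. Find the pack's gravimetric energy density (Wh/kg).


Step 1: V_pack = 15 * 3.642 = 54.63 V
Step 2: C_pack = 2 * 4.15 = 8.3 Ah
Step 3: E_pack = V_pack * C_pack = 54.63 * 8.3 = 453.43 Wh
Step 4: m_pack = 15 * 2 * 0.0541 * 1.223 = 1.9849 kg
Step 5: ED = E_pack / m_pack = 453.43 / 1.9849 = 228.4 Wh/kg

228.4 Wh/kg


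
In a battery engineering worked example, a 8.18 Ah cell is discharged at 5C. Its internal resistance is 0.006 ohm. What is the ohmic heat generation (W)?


Step 1: I = C_rate * capacity = 5 * 8.18 = 40.9 A
Step 2: Q = I^2 * R = 40.9^2 * 0.006 = 1672.8 * 0.006 = 10.04 W

10.04 W


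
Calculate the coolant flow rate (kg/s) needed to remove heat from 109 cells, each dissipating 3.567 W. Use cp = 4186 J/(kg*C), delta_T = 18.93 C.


Step 1: Total heat Q = 109 * 3.567 W = 388.8 W
Step 2: denom = cp * dT = 4186 * 18.93 = 79241
Step 3: m_dot = 388.8 / 79241 = 0.004907 kg/s

0.004907 kg/s


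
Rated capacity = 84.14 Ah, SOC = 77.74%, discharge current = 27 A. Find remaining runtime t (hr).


Step 1: remaining = SOC/100 * C_total = 77.74/100 * 84.14 = 65.41 Ah
Step 2: t = remaining / I = 65.41 / 27 = 2.423 hr

2.423 hr


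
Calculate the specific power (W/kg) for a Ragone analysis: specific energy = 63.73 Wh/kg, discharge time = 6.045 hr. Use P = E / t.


Specific power = 63.73 Wh/kg / 6.045 hr = 10.54 W/kg

10.54 W/kg


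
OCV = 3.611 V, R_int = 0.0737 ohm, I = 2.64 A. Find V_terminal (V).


IR drop = 2.64 * 0.0737 = 0.19457 V
V = 3.611 - 0.19457 = 3.416 V

3.416 V


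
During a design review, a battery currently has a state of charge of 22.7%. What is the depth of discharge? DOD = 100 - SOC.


Complement of SOC: DOD = 100% - 22.7% = 77.3%

77.3%


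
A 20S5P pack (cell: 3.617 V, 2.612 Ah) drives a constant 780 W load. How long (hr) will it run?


Step 1: E_pack = Ns * V_cell * Np * C_cell = 20 * 3.617 * 5 * 2.612 = 944.76 Wh
Step 2: t = E_pack / P = 944.76 / 780 = 1.211 hr

1.211 hr


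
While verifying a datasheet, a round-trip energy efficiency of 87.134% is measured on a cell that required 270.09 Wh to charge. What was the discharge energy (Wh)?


E_dis = eta/100 * E_chg = 87.134/100 * 270.09 = 235.3 Wh

235.3 Wh


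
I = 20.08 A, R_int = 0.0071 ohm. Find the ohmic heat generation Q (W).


I^2 = 403.21
Q = 403.21 * 0.0071 = 2.863 W

2.863 W


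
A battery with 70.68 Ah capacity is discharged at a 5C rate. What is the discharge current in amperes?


At 5C: I = 5 * 70.68 Ah = 353.4 A

353.4 A


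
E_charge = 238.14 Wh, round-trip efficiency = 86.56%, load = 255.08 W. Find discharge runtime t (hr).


Step 1: E_discharge = eta/100 * E_charge = 86.56/100 * 238.14 = 206.13 Wh
Step 2: t = E_discharge / P = 206.13 / 255.08 = 0.8081 hr

0.8081 hr


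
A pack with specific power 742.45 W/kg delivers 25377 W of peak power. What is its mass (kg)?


m = P / SP = 25377 / 742.45 = 34.18 kg

34.18 kg


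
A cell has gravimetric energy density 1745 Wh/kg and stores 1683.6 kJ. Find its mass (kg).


Convert: E = 1683.6 kJ = 467.67 Wh
m = E / ED = 467.67 / 1745 = 0.2680 kg

0.2680 kg


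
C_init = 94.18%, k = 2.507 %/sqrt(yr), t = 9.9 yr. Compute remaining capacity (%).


Step 1: sqrt(9.9 yr) = 3.1464
Step 2: drop = 2.507 * 3.1464 = 7.888
Step 3: C_final = 94.18 - 7.888 = 86.29%

86.29%


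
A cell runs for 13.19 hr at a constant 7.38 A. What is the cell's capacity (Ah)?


C = I * t = 7.38 * 13.19 = 97.34 Ah

97.34 Ah


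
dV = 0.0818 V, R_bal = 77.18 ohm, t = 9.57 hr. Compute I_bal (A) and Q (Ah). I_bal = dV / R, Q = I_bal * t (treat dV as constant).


I_bal = dV / R = 0.0818 / 77.18 = 0.0010599 A
Q = I_bal * t = 0.0010599 * 9.57 = 0.01014 Ah

I=0.0010599 A, Q=0.01014 Ah


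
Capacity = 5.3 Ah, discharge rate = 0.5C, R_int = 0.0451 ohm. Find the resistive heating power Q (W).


Step 1: I = C_rate * capacity = 0.5 * 5.3 = 2.65 A
Step 2: Q = I^2 * R = 2.65^2 * 0.0451 = 7.0225 * 0.0451 = 0.3167 W

0.3167 W


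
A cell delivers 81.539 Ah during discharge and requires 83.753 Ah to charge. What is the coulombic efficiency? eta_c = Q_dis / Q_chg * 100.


eta_c = Q_dis / Q_chg * 100 = 81.539 / 83.753 * 100 = 97.36%

97.36%


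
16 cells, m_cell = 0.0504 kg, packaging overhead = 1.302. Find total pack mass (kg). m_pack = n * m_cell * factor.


Cell mass sum = 16 * 0.0504 = 0.8064 kg
With overhead 1.302: m_pack = 0.8064 * 1.302 = 1.050 kg

1.050 kg


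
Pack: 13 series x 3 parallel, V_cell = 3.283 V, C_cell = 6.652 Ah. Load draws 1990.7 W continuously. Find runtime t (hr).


Step 1: E_pack = Ns * V_cell * Np * C_cell = 13 * 3.283 * 3 * 6.652 = 851.7 Wh
Step 2: t = E_pack / P = 851.7 / 1990.7 = 0.4278 hr

0.4278 hr


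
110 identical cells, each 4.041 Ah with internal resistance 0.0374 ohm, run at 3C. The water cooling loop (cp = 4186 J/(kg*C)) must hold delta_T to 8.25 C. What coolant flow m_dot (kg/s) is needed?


Step 1: I = 3 * 4.041 = 12.123 A
Step 2: Q_cell = I^2 * R = 12.123^2 * 0.0374 = 5.4966 W
Step 3: Q_total = 110 * 5.4966 = 604.63 W
Step 4: m_dot = Q_total / (cp * dT) = 604.63 / (4186 * 8.25) = 0.01751 kg/s

0.01751 kg/s


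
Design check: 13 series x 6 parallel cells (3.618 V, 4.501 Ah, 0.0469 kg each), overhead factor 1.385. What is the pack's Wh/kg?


Step 1: V_pack = 13 * 3.618 = 47.034 V
Step 2: C_pack = 6 * 4.501 = 27.006 Ah
Step 3: E_pack = V_pack * C_pack = 47.034 * 27.006 = 1270.2 Wh
Step 4: m_pack = 13 * 6 * 0.0469 * 1.385 = 5.0666 kg
Step 5: ED = E_pack / m_pack = 1270.2 / 5.0666 = 250.7 Wh/kg

250.7 Wh/kg


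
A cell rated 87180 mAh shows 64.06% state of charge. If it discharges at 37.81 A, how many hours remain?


Convert: C_total = 87180 mAh = 87.18 Ah
Step 1: remaining = SOC/100 * C_total = 64.06/100 * 87.18 = 55.848 Ah
Step 2: t = remaining / I = 55.848 / 37.81 = 1.477 hr

1.477 hr


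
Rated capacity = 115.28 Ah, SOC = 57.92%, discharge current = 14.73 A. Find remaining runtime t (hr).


Step 1: remaining = SOC/100 * C_total = 57.92/100 * 115.28 = 66.77 Ah
Step 2: t = remaining / I = 66.77 / 14.73 = 4.533 hr

4.533 hr


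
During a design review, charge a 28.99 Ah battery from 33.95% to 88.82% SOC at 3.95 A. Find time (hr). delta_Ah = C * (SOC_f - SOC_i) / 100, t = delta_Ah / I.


delta_Ah = 28.99 * (88.82 - 33.95) / 100 = 15.907 Ah
t = delta_Ah / I = 15.907 / 3.95 = 4.027 hr

4.027 hr


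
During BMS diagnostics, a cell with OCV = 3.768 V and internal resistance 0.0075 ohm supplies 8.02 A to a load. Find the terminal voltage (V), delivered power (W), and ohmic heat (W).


Step 1: V_terminal = OCV - I*R = 3.768 - 8.02 * 0.0075 = 3.7079 V
Step 2: P_out = V_terminal * I = 3.7079 * 8.02 = 29.74 W
Step 3: Q = I^2 * R = 8.02^2 * 0.0075 = 0.4824 W

V=3.7079 V, P=29.74 W, Q=0.4824 W


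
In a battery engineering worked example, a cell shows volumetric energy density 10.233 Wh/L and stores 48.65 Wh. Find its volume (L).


V = E / ED = 48.65 / 10.233 = 4.754 L

4.754 L


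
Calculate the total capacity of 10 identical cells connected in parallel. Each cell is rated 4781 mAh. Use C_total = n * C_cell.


Convert: C_cell = 4781 mAh = 4.781 Ah
C_total = 10 * 4.781 = 47.81 Ah

47.81 Ah


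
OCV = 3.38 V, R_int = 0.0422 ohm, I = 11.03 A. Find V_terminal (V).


IR drop = 11.03 * 0.0422 = 0.46547 V
V = 3.38 - 0.46547 = 2.915 V

2.915 V


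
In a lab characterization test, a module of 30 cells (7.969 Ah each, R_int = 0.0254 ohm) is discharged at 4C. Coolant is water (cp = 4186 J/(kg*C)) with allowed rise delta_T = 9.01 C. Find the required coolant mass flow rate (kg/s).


Step 1: I = 4 * 7.969 = 31.876 A
Step 2: Q_cell = I^2 * R = 31.876^2 * 0.0254 = 25.808 W
Step 3: Q_total = 30 * 25.808 = 774.24 W
Step 4: m_dot = Q_total / (cp * dT) = 774.24 / (4186 * 9.01) = 0.02053 kg/s

0.02053 kg/s


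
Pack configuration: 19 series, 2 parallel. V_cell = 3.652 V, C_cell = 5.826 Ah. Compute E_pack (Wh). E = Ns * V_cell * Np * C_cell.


V_pack = 19 * 3.652 = 69.388 V
C_pack = 2 * 5.826 = 11.652 Ah
E = V_pack * C_pack = 69.388 * 11.652 = 808.5 Wh

808.5 Wh


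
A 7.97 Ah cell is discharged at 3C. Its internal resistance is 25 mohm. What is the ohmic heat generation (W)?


Convert: R = 25 mohm = 0.025 ohm
Step 1: I = C_rate * capacity = 3 * 7.97 = 23.91 A
Step 2: Q = I^2 * R = 23.91^2 * 0.025 = 571.69 * 0.025 = 14.29 W

14.29 W


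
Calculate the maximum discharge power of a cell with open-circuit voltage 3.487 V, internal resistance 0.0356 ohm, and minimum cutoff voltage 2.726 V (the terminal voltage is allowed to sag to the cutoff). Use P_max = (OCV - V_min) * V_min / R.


dV = OCV - V_min = 0.761 V (so I_max = dV / R)
P_max = dV * V_min / R = 0.761 * 2.726 / 0.0356 = 58.27 W

58.27 W


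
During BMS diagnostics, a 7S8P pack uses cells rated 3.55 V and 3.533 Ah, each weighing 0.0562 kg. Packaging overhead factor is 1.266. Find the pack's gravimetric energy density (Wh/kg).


Step 1: V_pack = 7 * 3.55 = 24.85 V
Step 2: C_pack = 8 * 3.533 = 28.264 Ah
Step 3: E_pack = V_pack * C_pack = 24.85 * 28.264 = 702.36 Wh
Step 4: m_pack = 7 * 8 * 0.0562 * 1.266 = 3.9844 kg
Step 5: ED = E_pack / m_pack = 702.36 / 3.9844 = 176.3 Wh/kg

176.3 Wh/kg


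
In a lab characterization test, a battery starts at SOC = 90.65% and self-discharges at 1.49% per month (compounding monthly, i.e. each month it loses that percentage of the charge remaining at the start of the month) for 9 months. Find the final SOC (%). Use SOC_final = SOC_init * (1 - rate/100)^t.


decay = (1 - 1.49/100)^9 = 0.87362
SOC_final = 90.65 * 0.87362 = 79.19%

79.19%


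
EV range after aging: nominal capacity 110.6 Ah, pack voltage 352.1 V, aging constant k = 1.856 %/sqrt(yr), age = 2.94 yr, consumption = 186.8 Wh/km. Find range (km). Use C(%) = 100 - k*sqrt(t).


Step 1: capacity retention = 100 - 1.856 * sqrt(2.94) = 100 - 1.856 * 1.7146 = 96.818%
Step 2: C_now = 110.6 * 96.818/100 = 107.08 Ah
Step 3: E_pack = V * C_now = 352.1 * 107.08 = 37703 Wh
Step 4: range = E_pack / consumption = 37703 / 186.8 = 201.8 km

201.8 km


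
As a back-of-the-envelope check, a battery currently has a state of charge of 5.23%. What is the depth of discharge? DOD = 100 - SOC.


DOD = 100 - SOC = 100 - 5.23 = 94.77%

94.77%


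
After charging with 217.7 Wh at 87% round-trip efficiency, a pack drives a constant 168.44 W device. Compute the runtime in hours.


Step 1: E_discharge = eta/100 * E_charge = 87/100 * 217.7 = 189.4 Wh
Step 2: t = E_discharge / P = 189.4 / 168.44 = 1.124 hr

1.124 hr


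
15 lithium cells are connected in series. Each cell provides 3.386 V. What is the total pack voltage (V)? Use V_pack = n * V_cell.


V_pack = n * V_cell = 15 * 3.386 = 50.79 V

50.79 V


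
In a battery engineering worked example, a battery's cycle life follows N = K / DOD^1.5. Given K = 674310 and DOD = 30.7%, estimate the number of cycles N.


DOD^1.5 = 170.1
N = K / DOD^1.5 = 674310 / 170.1 = 3964

3964 cycles


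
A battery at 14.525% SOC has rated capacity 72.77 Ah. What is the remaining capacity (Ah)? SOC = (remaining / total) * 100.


remaining = SOC / 100 * total = 14.525 / 100 * 72.77 = 10.57 Ah

10.57 Ah


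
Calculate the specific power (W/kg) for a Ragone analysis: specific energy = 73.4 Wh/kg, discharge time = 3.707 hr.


P_specific = E / t = 73.4 / 3.707 = 19.80 W/kg

19.80 W/kg


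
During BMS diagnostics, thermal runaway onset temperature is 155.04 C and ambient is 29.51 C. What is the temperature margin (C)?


Safety margin = 155.04 C - 29.51 C = 125.53 C

125.53 C


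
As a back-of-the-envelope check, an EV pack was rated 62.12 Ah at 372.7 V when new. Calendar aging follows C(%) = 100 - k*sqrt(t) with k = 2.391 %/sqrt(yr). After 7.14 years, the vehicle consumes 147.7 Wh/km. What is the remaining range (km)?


Step 1: capacity retention = 100 - 2.391 * sqrt(7.14) = 100 - 2.391 * 2.6721 = 93.611%
Step 2: C_now = 62.12 * 93.611/100 = 58.151 Ah
Step 3: E_pack = V * C_now = 372.7 * 58.151 = 21673 Wh
Step 4: range = E_pack / consumption = 21673 / 147.7 = 146.7 km

146.7 km


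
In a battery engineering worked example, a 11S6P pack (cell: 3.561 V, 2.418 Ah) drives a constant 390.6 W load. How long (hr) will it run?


Step 1: E_pack = Ns * V_cell * Np * C_cell = 11 * 3.561 * 6 * 2.418 = 568.29 Wh
Step 2: t = E_pack / P = 568.29 / 390.6 = 1.455 hr

1.455 hr


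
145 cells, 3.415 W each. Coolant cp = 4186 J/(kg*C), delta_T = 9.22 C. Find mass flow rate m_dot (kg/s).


Step 1: Total heat Q = 145 * 3.415 W = 495.18 W
Step 2: denom = cp * dT = 4186 * 9.22 = 38595
Step 3: m_dot = 495.18 / 38595 = 0.01283 kg/s

0.01283 kg/s


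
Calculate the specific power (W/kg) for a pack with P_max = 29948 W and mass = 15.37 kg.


SP = P / m = 29948 / 15.37 = 1948 W/kg

1948 W/kg


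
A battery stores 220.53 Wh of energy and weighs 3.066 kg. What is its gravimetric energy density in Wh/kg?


Specific energy = 220.53 Wh / 3.066 kg = 71.93 Wh/kg

71.93 Wh/kg


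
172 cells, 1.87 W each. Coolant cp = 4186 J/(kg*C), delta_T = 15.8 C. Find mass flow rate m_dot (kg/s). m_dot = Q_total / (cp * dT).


Step 1: Total heat Q = 172 * 1.87 W = 321.64 W
Step 2: denom = cp * dT = 4186 * 15.8 = 66139
Step 3: m_dot = 321.64 / 66139 = 0.004863 kg/s

0.004863 kg/s


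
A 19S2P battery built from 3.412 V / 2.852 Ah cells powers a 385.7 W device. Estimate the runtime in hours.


Step 1: E_pack = Ns * V_cell * Np * C_cell = 19 * 3.412 * 2 * 2.852 = 369.78 Wh
Step 2: t = E_pack / P = 369.78 / 385.7 = 0.9587 hr

0.9587 hr


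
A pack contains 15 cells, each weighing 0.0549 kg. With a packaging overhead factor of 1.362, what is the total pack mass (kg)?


Cell mass sum = 15 * 0.0549 = 0.8235 kg
With overhead 1.362: m_pack = 0.8235 * 1.362 = 1.122 kg

1.122 kg


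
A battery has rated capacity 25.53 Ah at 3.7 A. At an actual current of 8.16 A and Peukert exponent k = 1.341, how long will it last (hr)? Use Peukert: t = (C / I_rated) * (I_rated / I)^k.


t_rated = C / I_rated = 25.53 / 3.7 = 6.9 hr
(I_rated/I)^k = (0.45343)^1.341 = 0.34624
t = t_rated * (I_rated/I)^k = 6.9 * 0.34624 = 2.389 hr

2.389 hr
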